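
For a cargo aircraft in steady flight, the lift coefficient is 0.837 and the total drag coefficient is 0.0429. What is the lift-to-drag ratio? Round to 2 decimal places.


Step 1: L/D = CL / CD = 0.837 / 0.0429
Step 2: L/D = 19.51

19.51


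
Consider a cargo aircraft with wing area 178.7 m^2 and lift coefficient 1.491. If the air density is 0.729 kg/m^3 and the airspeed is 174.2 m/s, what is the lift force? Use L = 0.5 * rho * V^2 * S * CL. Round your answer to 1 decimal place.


Step 1: Calculate dynamic pressure q = 0.5 * 0.729 * 174.2^2 = 0.5 * 0.729 * 30345.64 = 11060.9858 Pa
Step 2: Multiply by wing area and lift coefficient: L = 11060.9858 * 178.7 * 1.491
Step 3: L = 1976598.1589 * 1.491 = 2947107.9 N

2947107.9


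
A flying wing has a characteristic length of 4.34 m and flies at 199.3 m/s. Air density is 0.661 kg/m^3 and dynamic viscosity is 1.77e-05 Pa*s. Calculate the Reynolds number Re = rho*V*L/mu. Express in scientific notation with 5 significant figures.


Step 1: Numerator = rho * V * L = 0.661 * 199.3 * 4.34 = 571.739882
Step 2: Re = 571.739882 / 1.77e-05
Step 3: Re = 3.2302e+07

3.2302e+07


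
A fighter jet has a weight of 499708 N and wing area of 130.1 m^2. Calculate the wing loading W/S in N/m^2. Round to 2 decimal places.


Step 1: Wing loading = W / S = 499708 / 130.1
Step 2: Wing loading = 3840.95 N/m^2

3840.95


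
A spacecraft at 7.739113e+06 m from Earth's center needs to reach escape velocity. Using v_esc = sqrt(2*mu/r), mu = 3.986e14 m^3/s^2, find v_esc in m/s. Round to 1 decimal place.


Step 1: 2*mu/r = 2 * 3.986e14 / 7.739113e+06 = 103009220.8241
Step 2: v_esc = sqrt(103009220.8241) = 10149.3 m/s

10149.3


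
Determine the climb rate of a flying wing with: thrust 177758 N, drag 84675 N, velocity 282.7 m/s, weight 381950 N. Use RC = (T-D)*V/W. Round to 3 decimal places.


Step 1: Excess thrust = T - D = 177758 - 84675 = 93083 N
Step 2: Excess power = 93083 * 282.7 = 26314564.1 W
Step 3: RC = 26314564.1 / 381950 = 68.895 m/s

68.895


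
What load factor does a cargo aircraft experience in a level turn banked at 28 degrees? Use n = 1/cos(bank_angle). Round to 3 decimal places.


Step 1: Convert 28 degrees to radians = 0.488692
Step 2: cos(28 deg) = 0.882948
Step 3: n = 1 / 0.882948 = 1.133

1.133


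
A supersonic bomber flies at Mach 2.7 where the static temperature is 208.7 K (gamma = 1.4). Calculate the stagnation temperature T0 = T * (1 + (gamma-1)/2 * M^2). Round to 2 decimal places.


Step 1: (gamma-1)/2 = 0.2
Step 2: M^2 = 7.29
Step 3: 1 + 0.2 * 7.29 = 2.458
Step 4: T0 = 208.7 * 2.458 = 512.98 K

512.98


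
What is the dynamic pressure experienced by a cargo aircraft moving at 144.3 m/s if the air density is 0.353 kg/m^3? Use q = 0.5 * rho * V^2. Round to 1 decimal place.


Step 1: V^2 = 144.3^2 = 20822.49
Step 2: q = 0.5 * 0.353 * 20822.49
Step 3: q = 3675.2 Pa

3675.2


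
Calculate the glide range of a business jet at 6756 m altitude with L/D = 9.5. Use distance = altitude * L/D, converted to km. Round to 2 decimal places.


Step 1: Glide distance = altitude * L/D = 6756 * 9.5 = 64182.0 m
Step 2: Convert to km: 64182.0 / 1000 = 64.18 km

64.18


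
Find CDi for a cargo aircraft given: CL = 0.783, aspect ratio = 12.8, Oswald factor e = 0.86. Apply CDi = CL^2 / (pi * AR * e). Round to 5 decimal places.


Step 1: CL^2 = 0.783^2 = 0.613089
Step 2: pi * AR * e = 3.14159 * 12.8 * 0.86 = 34.582652
Step 3: CDi = 0.613089 / 34.582652 = 0.01773

0.01773


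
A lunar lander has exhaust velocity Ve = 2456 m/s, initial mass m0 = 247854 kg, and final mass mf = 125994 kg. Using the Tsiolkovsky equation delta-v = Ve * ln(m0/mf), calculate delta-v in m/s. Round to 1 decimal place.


Step 1: Mass ratio m0/mf = 247854 / 125994 = 1.967189
Step 2: ln(1.967189) = 0.676606
Step 3: delta-v = 2456 * 0.676606 = 1661.7 m/s

1661.7


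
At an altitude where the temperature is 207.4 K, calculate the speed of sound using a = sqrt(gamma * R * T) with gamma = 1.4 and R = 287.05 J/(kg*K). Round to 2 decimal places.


Step 1: gamma * R * T = 1.4 * 287.05 * 207.4 = 83347.838
Step 2: a = sqrt(83347.838) = 288.70 m/s

288.70


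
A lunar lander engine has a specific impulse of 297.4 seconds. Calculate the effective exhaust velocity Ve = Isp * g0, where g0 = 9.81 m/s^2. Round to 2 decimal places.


Step 1: Ve = Isp * g0 = 297.4 * 9.81
Step 2: Ve = 2917.49 m/s

2917.49


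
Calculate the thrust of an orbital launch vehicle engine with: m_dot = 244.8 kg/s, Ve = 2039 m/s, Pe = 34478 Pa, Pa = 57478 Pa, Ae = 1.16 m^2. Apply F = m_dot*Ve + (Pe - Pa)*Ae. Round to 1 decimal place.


Step 1: Momentum thrust = m_dot * Ve = 244.8 * 2039 = 499147.2 N
Step 2: Pressure thrust = (Pe - Pa) * Ae = (34478 - 57478) * 1.16 = -26680.00 N
Step 3: Total thrust F = 499147.2 + -26680.00 = 472467.2 N

472467.2


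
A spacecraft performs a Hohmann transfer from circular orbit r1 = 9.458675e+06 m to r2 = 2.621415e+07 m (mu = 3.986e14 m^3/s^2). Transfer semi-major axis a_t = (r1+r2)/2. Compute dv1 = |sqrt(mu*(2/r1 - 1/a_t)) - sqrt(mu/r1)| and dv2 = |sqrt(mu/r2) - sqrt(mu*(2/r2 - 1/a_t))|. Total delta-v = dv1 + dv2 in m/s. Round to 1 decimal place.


Step 1: Transfer semi-major axis a_t = (9.458675e+06 + 2.621415e+07) / 2 = 1.783641e+07 m
Step 2: v1 (circular at r1) = sqrt(mu/r1) = 6491.63 m/s
Step 3: v_t1 = sqrt(mu*(2/r1 - 1/a_t)) = 7869.87 m/s
Step 4: dv1 = |7869.87 - 6491.63| = 1378.25 m/s
Step 5: v2 (circular at r2) = 3899.43 m/s, v_t2 = 2839.63 m/s
Step 6: dv2 = |3899.43 - 2839.63| = 1059.79 m/s
Step 7: Total delta-v = 1378.25 + 1059.79 = 2438.0 m/s

2438.0


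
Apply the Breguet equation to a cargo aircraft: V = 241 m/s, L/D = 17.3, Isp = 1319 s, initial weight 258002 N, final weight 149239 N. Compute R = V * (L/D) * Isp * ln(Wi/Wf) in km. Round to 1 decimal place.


Step 1: Coefficient = V * (L/D) * Isp = 241 * 17.3 * 1319 = 5499306.7 m
Step 2: Wi/Wf = 258002 / 149239 = 1.728784
Step 3: ln(1.728784) = 0.547418
Step 4: R = 5499306.7 * 0.547418 = 3010421.1 m = 3010.4 km

3010.4


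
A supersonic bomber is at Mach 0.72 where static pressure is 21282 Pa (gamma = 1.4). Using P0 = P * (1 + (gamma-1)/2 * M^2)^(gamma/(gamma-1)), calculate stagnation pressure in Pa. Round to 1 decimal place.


Step 1: (gamma-1)/2 * M^2 = 0.2 * 0.5184 = 0.10368
Step 2: 1 + 0.10368 = 1.10368
Step 3: Exponent gamma/(gamma-1) = 3.5
Step 4: P0 = 21282 * 1.10368^3.5 = 30058.2 Pa

30058.2


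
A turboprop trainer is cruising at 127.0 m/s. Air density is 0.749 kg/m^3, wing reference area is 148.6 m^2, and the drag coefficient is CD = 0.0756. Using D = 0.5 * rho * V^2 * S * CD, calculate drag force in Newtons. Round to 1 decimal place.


Step 1: Dynamic pressure q = 0.5 * 0.749 * 127.0^2 = 6040.3105 Pa
Step 2: Drag D = q * S * CD = 6040.3105 * 148.6 * 0.0756
Step 3: D = 67857.8 N

67857.8


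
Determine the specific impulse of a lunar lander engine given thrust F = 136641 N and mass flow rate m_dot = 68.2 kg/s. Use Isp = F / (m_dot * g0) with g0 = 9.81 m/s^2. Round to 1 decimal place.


Step 1: m_dot * g0 = 68.2 * 9.81 = 669.04
Step 2: Isp = 136641 / 669.04 = 204.2 s

204.2


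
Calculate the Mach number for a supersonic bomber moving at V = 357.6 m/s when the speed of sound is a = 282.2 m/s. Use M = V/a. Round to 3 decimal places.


Step 1: M = V / a = 357.6 / 282.2
Step 2: M = 1.267

1.267


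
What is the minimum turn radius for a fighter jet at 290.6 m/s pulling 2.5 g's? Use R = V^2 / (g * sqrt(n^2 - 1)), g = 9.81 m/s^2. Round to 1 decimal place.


Step 1: V^2 = 290.6^2 = 84448.36
Step 2: n^2 - 1 = 2.5^2 - 1 = 5.25
Step 3: sqrt(5.25) = 2.291288
Step 4: R = 84448.36 / (9.81 * 2.291288) = 3757.0 m

3757.0


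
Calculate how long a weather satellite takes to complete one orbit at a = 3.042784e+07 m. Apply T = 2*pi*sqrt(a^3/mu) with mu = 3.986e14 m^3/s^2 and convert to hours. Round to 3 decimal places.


Step 1: a^3 / mu = 2.817172e+22 / 3.986e14 = 7.067667e+07
Step 2: sqrt(7.067667e+07) = 8406.9418 s
Step 3: T = 2*pi * 8406.9418 = 52822.37 s
Step 4: T in hours = 52822.37 / 3600 = 14.673 hours

14.673


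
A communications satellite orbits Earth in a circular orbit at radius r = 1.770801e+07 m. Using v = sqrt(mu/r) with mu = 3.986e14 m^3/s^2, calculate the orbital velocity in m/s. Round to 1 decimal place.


Step 1: mu / r = 3.986e14 / 1.770801e+07 = 22509587.4692
Step 2: v = sqrt(22509587.4692) = 4744.4 m/s

4744.4


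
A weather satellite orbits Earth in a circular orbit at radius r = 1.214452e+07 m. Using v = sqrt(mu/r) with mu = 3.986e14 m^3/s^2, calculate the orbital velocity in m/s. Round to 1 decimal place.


Step 1: mu / r = 3.986e14 / 1.214452e+07 = 32821387.7535
Step 2: v = sqrt(32821387.7535) = 5729.0 m/s

5729.0


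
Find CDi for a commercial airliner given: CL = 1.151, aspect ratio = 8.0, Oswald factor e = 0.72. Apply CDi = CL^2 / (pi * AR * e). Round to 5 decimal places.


Step 1: CL^2 = 1.151^2 = 1.324801
Step 2: pi * AR * e = 3.14159 * 8.0 * 0.72 = 18.095574
Step 3: CDi = 1.324801 / 18.095574 = 0.07321

0.07321


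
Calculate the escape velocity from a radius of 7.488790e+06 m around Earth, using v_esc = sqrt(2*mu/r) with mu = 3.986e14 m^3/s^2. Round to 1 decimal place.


Step 1: 2*mu/r = 2 * 3.986e14 / 7.488790e+06 = 106452444.2533
Step 2: v_esc = sqrt(106452444.2533) = 10317.6 m/s

10317.6


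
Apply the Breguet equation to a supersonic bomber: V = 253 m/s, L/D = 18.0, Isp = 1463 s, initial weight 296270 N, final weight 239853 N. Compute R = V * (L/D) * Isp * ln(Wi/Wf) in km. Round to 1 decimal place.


Step 1: Coefficient = V * (L/D) * Isp = 253 * 18.0 * 1463 = 6662502.0 m
Step 2: Wi/Wf = 296270 / 239853 = 1.235215
Step 3: ln(1.235215) = 0.211245
Step 4: R = 6662502.0 * 0.211245 = 1407420.0 m = 1407.4 km

1407.4


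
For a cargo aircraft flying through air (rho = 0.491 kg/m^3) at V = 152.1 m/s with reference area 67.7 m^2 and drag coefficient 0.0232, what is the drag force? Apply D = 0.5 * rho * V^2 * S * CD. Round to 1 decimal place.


Step 1: Dynamic pressure q = 0.5 * 0.491 * 152.1^2 = 5679.4977 Pa
Step 2: Drag D = q * S * CD = 5679.4977 * 67.7 * 0.0232
Step 3: D = 8920.4 N

8920.4


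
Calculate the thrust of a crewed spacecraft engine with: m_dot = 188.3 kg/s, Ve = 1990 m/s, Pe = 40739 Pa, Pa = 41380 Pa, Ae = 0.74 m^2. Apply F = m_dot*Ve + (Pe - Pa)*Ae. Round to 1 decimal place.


Step 1: Momentum thrust = m_dot * Ve = 188.3 * 1990 = 374717.0 N
Step 2: Pressure thrust = (Pe - Pa) * Ae = (40739 - 41380) * 0.74 = -474.34 N
Step 3: Total thrust F = 374717.0 + -474.34 = 374242.7 N

374242.7


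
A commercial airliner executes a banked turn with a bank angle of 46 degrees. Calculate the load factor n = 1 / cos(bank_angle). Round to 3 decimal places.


Step 1: Convert 46 degrees to radians = 0.802851
Step 2: cos(46 deg) = 0.694658
Step 3: n = 1 / 0.694658 = 1.440

1.440


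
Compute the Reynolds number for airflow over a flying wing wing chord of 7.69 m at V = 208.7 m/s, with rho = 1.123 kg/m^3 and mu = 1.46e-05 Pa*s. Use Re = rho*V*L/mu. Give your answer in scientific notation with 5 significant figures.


Step 1: Numerator = rho * V * L = 1.123 * 208.7 * 7.69 = 1802.306069
Step 2: Re = 1802.306069 / 1.46e-05
Step 3: Re = 1.2345e+08

1.2345e+08


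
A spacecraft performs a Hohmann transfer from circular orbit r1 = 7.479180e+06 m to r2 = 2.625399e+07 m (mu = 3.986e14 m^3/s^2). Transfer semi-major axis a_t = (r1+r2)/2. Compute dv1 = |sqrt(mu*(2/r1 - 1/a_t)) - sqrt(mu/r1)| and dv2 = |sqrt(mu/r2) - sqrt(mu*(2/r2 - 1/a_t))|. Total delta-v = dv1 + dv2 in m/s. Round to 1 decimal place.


Step 1: Transfer semi-major axis a_t = (7.479180e+06 + 2.625399e+07) / 2 = 1.686658e+07 m
Step 2: v1 (circular at r1) = sqrt(mu/r1) = 7300.32 m/s
Step 3: v_t1 = sqrt(mu*(2/r1 - 1/a_t)) = 9108.06 m/s
Step 4: dv1 = |9108.06 - 7300.32| = 1807.74 m/s
Step 5: v2 (circular at r2) = 3896.47 m/s, v_t2 = 2594.68 m/s
Step 6: dv2 = |3896.47 - 2594.68| = 1301.78 m/s
Step 7: Total delta-v = 1807.74 + 1301.78 = 3109.5 m/s

3109.5


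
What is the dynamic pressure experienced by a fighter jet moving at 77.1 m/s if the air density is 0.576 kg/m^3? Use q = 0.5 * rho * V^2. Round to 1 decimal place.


Step 1: V^2 = 77.1^2 = 5944.41
Step 2: q = 0.5 * 0.576 * 5944.41
Step 3: q = 1712.0 Pa

1712.0


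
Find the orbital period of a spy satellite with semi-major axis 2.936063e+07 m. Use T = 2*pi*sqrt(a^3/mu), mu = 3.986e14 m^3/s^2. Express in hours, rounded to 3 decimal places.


Step 1: a^3 / mu = 2.531023e+22 / 3.986e14 = 6.349782e+07
Step 2: sqrt(6.349782e+07) = 7968.5519 s
Step 3: T = 2*pi * 7968.5519 = 50067.89 s
Step 4: T in hours = 50067.89 / 3600 = 13.908 hours

13.908


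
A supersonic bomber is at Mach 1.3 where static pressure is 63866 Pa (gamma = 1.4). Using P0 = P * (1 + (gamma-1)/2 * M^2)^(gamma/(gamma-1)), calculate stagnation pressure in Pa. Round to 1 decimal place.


Step 1: (gamma-1)/2 * M^2 = 0.2 * 1.69 = 0.338
Step 2: 1 + 0.338 = 1.338
Step 3: Exponent gamma/(gamma-1) = 3.5
Step 4: P0 = 63866 * 1.338^3.5 = 176956.3 Pa

176956.3


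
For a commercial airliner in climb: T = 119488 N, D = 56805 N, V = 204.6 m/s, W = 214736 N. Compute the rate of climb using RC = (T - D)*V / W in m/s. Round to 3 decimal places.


Step 1: Excess thrust = T - D = 119488 - 56805 = 62683 N
Step 2: Excess power = 62683 * 204.6 = 12824941.8 W
Step 3: RC = 12824941.8 / 214736 = 59.724 m/s

59.724


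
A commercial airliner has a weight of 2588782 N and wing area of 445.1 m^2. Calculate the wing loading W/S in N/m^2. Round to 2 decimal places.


Step 1: Wing loading = W / S = 2588782 / 445.1
Step 2: Wing loading = 5816.18 N/m^2

5816.18


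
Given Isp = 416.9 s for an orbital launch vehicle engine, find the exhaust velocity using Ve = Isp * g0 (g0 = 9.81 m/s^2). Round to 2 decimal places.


Step 1: Ve = Isp * g0 = 416.9 * 9.81
Step 2: Ve = 4089.79 m/s

4089.79


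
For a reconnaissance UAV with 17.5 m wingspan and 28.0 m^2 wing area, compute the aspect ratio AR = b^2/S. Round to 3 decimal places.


Step 1: b^2 = 17.5^2 = 306.25
Step 2: AR = 306.25 / 28.0 = 10.938

10.938


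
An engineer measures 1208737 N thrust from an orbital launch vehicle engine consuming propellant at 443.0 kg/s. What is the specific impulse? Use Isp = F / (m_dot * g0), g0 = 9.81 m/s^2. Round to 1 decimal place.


Step 1: m_dot * g0 = 443.0 * 9.81 = 4345.83
Step 2: Isp = 1208737 / 4345.83 = 278.1 s

278.1


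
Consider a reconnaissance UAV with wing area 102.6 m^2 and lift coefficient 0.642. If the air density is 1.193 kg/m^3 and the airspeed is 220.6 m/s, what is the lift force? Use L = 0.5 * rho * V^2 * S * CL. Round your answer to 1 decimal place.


Step 1: Calculate dynamic pressure q = 0.5 * 1.193 * 220.6^2 = 0.5 * 1.193 * 48664.36 = 29028.2907 Pa
Step 2: Multiply by wing area and lift coefficient: L = 29028.2907 * 102.6 * 0.642
Step 3: L = 2978302.6299 * 0.642 = 1912070.3 N

1912070.3


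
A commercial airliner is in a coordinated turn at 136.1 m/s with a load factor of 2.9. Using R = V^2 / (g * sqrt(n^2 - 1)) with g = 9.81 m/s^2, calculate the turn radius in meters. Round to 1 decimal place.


Step 1: V^2 = 136.1^2 = 18523.21
Step 2: n^2 - 1 = 2.9^2 - 1 = 7.41
Step 3: sqrt(7.41) = 2.722132
Step 4: R = 18523.21 / (9.81 * 2.722132) = 693.6 m

693.6


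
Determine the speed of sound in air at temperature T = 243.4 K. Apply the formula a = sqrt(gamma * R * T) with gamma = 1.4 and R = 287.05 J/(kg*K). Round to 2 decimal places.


Step 1: gamma * R * T = 1.4 * 287.05 * 243.4 = 97815.158
Step 2: a = sqrt(97815.158) = 312.75 m/s

312.75


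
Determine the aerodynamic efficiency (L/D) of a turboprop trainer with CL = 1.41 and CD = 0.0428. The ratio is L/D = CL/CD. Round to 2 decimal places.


Step 1: L/D = CL / CD = 1.41 / 0.0428
Step 2: L/D = 32.94

32.94


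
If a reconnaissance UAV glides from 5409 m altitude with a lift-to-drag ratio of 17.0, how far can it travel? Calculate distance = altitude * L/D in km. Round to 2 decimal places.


Step 1: Glide distance = altitude * L/D = 5409 * 17.0 = 91953.0 m
Step 2: Convert to km: 91953.0 / 1000 = 91.95 km

91.95


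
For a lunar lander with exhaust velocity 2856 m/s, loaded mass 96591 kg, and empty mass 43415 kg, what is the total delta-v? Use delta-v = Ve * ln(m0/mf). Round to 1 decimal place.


Step 1: Mass ratio m0/mf = 96591 / 43415 = 2.22483
Step 2: ln(2.22483) = 0.799681
Step 3: delta-v = 2856 * 0.799681 = 2283.9 m/s

2283.9


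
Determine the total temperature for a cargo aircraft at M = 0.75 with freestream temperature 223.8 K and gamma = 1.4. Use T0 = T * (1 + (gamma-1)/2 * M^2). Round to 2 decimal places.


Step 1: (gamma-1)/2 = 0.2
Step 2: M^2 = 0.5625
Step 3: 1 + 0.2 * 0.5625 = 1.1125
Step 4: T0 = 223.8 * 1.1125 = 248.98 K

248.98


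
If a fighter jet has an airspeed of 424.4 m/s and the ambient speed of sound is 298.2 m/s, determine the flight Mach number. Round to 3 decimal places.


Step 1: M = V / a = 424.4 / 298.2
Step 2: M = 1.423

1.423


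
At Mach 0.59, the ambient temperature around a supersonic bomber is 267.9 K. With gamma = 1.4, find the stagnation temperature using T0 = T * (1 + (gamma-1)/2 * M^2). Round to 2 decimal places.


Step 1: (gamma-1)/2 = 0.2
Step 2: M^2 = 0.3481
Step 3: 1 + 0.2 * 0.3481 = 1.06962
Step 4: T0 = 267.9 * 1.06962 = 286.55 K

286.55


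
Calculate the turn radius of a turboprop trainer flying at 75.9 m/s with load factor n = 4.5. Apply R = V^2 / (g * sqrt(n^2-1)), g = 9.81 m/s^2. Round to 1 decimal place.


Step 1: V^2 = 75.9^2 = 5760.81
Step 2: n^2 - 1 = 4.5^2 - 1 = 19.25
Step 3: sqrt(19.25) = 4.387482
Step 4: R = 5760.81 / (9.81 * 4.387482) = 133.8 m

133.8


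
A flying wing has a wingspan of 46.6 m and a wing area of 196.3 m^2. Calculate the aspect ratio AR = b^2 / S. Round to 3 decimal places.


Step 1: b^2 = 46.6^2 = 2171.56
Step 2: AR = 2171.56 / 196.3 = 11.062

11.062


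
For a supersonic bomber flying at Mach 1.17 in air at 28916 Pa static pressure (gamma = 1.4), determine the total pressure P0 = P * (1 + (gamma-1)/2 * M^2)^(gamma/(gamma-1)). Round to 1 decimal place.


Step 1: (gamma-1)/2 * M^2 = 0.2 * 1.3689 = 0.27378
Step 2: 1 + 0.27378 = 1.27378
Step 3: Exponent gamma/(gamma-1) = 3.5
Step 4: P0 = 28916 * 1.27378^3.5 = 67447.9 Pa

67447.9


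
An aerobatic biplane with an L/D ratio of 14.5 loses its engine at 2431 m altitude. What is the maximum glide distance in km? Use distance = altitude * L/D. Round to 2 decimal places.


Step 1: Glide distance = altitude * L/D = 2431 * 14.5 = 35249.5 m
Step 2: Convert to km: 35249.5 / 1000 = 35.25 km

35.25


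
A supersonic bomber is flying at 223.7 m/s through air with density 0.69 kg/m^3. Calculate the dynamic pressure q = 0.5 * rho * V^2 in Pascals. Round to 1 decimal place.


Step 1: V^2 = 223.7^2 = 50041.69
Step 2: q = 0.5 * 0.69 * 50041.69
Step 3: q = 17264.4 Pa

17264.4


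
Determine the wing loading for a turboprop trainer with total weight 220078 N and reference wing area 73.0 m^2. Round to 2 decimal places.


Step 1: Wing loading = W / S = 220078 / 73.0
Step 2: Wing loading = 3014.77 N/m^2

3014.77


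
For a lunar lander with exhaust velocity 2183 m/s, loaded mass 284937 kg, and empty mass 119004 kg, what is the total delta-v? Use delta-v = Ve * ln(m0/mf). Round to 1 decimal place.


Step 1: Mass ratio m0/mf = 284937 / 119004 = 2.394348
Step 2: ln(2.394348) = 0.873111
Step 3: delta-v = 2183 * 0.873111 = 1906.0 m/s

1906.0


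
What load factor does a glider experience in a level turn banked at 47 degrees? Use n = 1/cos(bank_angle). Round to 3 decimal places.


Step 1: Convert 47 degrees to radians = 0.820305
Step 2: cos(47 deg) = 0.681998
Step 3: n = 1 / 0.681998 = 1.466

1.466


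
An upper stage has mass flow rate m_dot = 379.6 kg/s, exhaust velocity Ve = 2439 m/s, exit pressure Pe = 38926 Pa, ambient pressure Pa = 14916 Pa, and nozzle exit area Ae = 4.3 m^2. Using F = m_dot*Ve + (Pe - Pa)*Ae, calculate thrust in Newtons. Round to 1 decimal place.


Step 1: Momentum thrust = m_dot * Ve = 379.6 * 2439 = 925844.4 N
Step 2: Pressure thrust = (Pe - Pa) * Ae = (38926 - 14916) * 4.3 = 103243.0 N
Step 3: Total thrust F = 925844.4 + 103243.0 = 1029087.4 N

1029087.4


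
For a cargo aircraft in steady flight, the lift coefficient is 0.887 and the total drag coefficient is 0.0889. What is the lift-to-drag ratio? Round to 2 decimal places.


Step 1: L/D = CL / CD = 0.887 / 0.0889
Step 2: L/D = 9.98

9.98


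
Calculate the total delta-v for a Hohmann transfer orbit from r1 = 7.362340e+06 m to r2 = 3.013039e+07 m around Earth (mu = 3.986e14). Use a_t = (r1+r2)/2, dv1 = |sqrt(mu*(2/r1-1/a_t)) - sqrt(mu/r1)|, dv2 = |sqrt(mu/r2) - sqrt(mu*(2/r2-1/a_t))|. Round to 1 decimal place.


Step 1: Transfer semi-major axis a_t = (7.362340e+06 + 3.013039e+07) / 2 = 1.874636e+07 m
Step 2: v1 (circular at r1) = sqrt(mu/r1) = 7358.02 m/s
Step 3: v_t1 = sqrt(mu*(2/r1 - 1/a_t)) = 9328.34 m/s
Step 4: dv1 = |9328.34 - 7358.02| = 1970.33 m/s
Step 5: v2 (circular at r2) = 3637.19 m/s, v_t2 = 2279.37 m/s
Step 6: dv2 = |3637.19 - 2279.37| = 1357.82 m/s
Step 7: Total delta-v = 1970.33 + 1357.82 = 3328.1 m/s

3328.1


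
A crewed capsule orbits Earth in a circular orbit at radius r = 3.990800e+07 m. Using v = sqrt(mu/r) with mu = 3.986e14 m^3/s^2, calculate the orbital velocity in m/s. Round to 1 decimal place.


Step 1: mu / r = 3.986e14 / 3.990800e+07 = 9987972.3364
Step 2: v = sqrt(9987972.3364) = 3160.4 m/s

3160.4


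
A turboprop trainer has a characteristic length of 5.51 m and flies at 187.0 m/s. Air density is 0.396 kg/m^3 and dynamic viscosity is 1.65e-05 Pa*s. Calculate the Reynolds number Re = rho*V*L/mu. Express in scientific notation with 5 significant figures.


Step 1: Numerator = rho * V * L = 0.396 * 187.0 * 5.51 = 408.02652
Step 2: Re = 408.02652 / 1.65e-05
Step 3: Re = 2.4729e+07

2.4729e+07


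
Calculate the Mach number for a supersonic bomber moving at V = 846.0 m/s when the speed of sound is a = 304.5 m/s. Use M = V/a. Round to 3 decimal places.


Step 1: M = V / a = 846.0 / 304.5
Step 2: M = 2.778

2.778


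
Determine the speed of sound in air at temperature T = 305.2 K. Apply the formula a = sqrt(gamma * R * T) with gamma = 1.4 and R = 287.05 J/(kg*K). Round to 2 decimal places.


Step 1: gamma * R * T = 1.4 * 287.05 * 305.2 = 122650.724
Step 2: a = sqrt(122650.724) = 350.22 m/s

350.22


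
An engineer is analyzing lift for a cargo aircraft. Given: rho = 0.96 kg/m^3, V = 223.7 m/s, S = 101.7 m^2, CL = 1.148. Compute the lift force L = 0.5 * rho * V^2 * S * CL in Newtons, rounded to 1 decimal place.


Step 1: Calculate dynamic pressure q = 0.5 * 0.96 * 223.7^2 = 0.5 * 0.96 * 50041.69 = 24020.0112 Pa
Step 2: Multiply by wing area and lift coefficient: L = 24020.0112 * 101.7 * 1.148
Step 3: L = 2442835.139 * 1.148 = 2804374.7 N

2804374.7


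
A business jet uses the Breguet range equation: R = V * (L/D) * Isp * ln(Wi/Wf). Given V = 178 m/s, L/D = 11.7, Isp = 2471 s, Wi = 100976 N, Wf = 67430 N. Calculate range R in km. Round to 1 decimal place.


Step 1: Coefficient = V * (L/D) * Isp = 178 * 11.7 * 2471 = 5146104.6 m
Step 2: Wi/Wf = 100976 / 67430 = 1.497494
Step 3: ln(1.497494) = 0.403793
Step 4: R = 5146104.6 * 0.403793 = 2077960.2 m = 2078.0 km

2078.0


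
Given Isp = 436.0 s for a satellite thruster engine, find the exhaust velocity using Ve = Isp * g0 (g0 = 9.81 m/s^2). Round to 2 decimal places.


Step 1: Ve = Isp * g0 = 436.0 * 9.81
Step 2: Ve = 4277.16 m/s

4277.16


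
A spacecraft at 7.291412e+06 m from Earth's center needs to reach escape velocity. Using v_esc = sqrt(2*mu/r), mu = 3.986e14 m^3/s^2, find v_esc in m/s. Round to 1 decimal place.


Step 1: 2*mu/r = 2 * 3.986e14 / 7.291412e+06 = 109334104.286
Step 2: v_esc = sqrt(109334104.286) = 10456.3 m/s

10456.3


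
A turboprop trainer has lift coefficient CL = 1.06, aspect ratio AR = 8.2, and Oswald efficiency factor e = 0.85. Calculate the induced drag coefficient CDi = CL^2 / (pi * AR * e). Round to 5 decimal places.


Step 1: CL^2 = 1.06^2 = 1.1236
Step 2: pi * AR * e = 3.14159 * 8.2 * 0.85 = 21.896901
Step 3: CDi = 1.1236 / 21.896901 = 0.05131

0.05131


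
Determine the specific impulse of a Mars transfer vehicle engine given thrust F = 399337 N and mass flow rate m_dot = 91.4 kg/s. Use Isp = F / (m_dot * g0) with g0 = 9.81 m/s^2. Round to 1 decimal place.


Step 1: m_dot * g0 = 91.4 * 9.81 = 896.63
Step 2: Isp = 399337 / 896.63 = 445.4 s

445.4


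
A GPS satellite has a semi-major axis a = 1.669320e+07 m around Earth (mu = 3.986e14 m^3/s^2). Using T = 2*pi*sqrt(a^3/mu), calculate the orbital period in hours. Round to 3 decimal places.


Step 1: a^3 / mu = 4.651776e+21 / 3.986e14 = 1.167029e+07
Step 2: sqrt(1.167029e+07) = 3416.18 s
Step 3: T = 2*pi * 3416.18 = 21464.49 s
Step 4: T in hours = 21464.49 / 3600 = 5.962 hours

5.962


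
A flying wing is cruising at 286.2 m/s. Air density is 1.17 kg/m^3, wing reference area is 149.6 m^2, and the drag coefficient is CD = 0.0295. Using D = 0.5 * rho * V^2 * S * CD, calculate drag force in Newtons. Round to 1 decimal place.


Step 1: Dynamic pressure q = 0.5 * 1.17 * 286.2^2 = 47917.6074 Pa
Step 2: Drag D = q * S * CD = 47917.6074 * 149.6 * 0.0295
Step 3: D = 211470.0 N

211470.0


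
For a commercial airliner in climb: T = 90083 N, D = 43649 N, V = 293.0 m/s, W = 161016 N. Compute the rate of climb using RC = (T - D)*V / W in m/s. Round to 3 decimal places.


Step 1: Excess thrust = T - D = 90083 - 43649 = 46434 N
Step 2: Excess power = 46434 * 293.0 = 13605162.0 W
Step 3: RC = 13605162.0 / 161016 = 84.496 m/s

84.496


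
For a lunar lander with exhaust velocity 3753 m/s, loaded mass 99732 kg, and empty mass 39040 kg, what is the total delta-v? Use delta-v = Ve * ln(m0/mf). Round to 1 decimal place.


Step 1: Mass ratio m0/mf = 99732 / 39040 = 2.554611
Step 2: ln(2.554611) = 0.9379
Step 3: delta-v = 3753 * 0.9379 = 3519.9 m/s

3519.9


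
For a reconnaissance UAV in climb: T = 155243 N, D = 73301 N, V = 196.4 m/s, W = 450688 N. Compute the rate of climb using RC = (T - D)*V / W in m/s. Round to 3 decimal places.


Step 1: Excess thrust = T - D = 155243 - 73301 = 81942 N
Step 2: Excess power = 81942 * 196.4 = 16093408.8 W
Step 3: RC = 16093408.8 / 450688 = 35.709 m/s

35.709


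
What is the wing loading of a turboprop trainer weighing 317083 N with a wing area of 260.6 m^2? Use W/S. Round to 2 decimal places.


Step 1: Wing loading = W / S = 317083 / 260.6
Step 2: Wing loading = 1216.74 N/m^2

1216.74


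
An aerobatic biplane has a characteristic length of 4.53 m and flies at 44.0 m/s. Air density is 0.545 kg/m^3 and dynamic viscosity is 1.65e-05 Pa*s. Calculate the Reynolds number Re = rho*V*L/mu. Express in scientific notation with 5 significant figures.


Step 1: Numerator = rho * V * L = 0.545 * 44.0 * 4.53 = 108.6294
Step 2: Re = 108.6294 / 1.65e-05
Step 3: Re = 6.5836e+06

6.5836e+06


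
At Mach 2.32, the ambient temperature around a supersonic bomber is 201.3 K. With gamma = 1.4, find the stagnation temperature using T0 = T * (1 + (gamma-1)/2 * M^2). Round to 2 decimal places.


Step 1: (gamma-1)/2 = 0.2
Step 2: M^2 = 5.3824
Step 3: 1 + 0.2 * 5.3824 = 2.07648
Step 4: T0 = 201.3 * 2.07648 = 418.00 K

418.00


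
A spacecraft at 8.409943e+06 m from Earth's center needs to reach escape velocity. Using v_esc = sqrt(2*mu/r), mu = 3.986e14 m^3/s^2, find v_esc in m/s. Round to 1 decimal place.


Step 1: 2*mu/r = 2 * 3.986e14 / 8.409943e+06 = 94792556.858
Step 2: v_esc = sqrt(94792556.858) = 9736.1 m/s

9736.1


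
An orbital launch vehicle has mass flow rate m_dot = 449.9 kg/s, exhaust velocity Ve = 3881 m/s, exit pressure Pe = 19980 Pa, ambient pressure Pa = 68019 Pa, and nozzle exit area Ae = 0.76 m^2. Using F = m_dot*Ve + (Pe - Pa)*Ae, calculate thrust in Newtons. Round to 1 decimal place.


Step 1: Momentum thrust = m_dot * Ve = 449.9 * 3881 = 1746061.9 N
Step 2: Pressure thrust = (Pe - Pa) * Ae = (19980 - 68019) * 0.76 = -36509.64 N
Step 3: Total thrust F = 1746061.9 + -36509.64 = 1709552.3 N

1709552.3


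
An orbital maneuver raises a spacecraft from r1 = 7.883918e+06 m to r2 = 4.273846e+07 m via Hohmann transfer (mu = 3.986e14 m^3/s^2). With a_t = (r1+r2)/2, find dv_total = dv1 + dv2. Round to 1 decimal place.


Step 1: Transfer semi-major axis a_t = (7.883918e+06 + 4.273846e+07) / 2 = 2.531119e+07 m
Step 2: v1 (circular at r1) = sqrt(mu/r1) = 7110.46 m/s
Step 3: v_t1 = sqrt(mu*(2/r1 - 1/a_t)) = 9239.55 m/s
Step 4: dv1 = |9239.55 - 7110.46| = 2129.09 m/s
Step 5: v2 (circular at r2) = 3053.93 m/s, v_t2 = 1704.41 m/s
Step 6: dv2 = |3053.93 - 1704.41| = 1349.52 m/s
Step 7: Total delta-v = 2129.09 + 1349.52 = 3478.6 m/s

3478.6


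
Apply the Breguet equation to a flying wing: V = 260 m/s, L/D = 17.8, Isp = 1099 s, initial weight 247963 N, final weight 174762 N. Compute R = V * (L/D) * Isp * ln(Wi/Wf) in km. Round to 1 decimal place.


Step 1: Coefficient = V * (L/D) * Isp = 260 * 17.8 * 1099 = 5086172.0 m
Step 2: Wi/Wf = 247963 / 174762 = 1.418861
Step 3: ln(1.418861) = 0.349854
Step 4: R = 5086172.0 * 0.349854 = 1779420.1 m = 1779.4 km

1779.4


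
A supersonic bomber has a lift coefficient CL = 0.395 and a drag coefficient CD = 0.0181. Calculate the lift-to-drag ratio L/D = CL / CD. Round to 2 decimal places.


Step 1: L/D = CL / CD = 0.395 / 0.0181
Step 2: L/D = 21.82

21.82


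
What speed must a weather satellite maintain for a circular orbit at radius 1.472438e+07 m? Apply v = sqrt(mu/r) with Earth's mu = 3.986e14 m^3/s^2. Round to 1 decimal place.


Step 1: mu / r = 3.986e14 / 1.472438e+07 = 27070749.3287
Step 2: v = sqrt(27070749.3287) = 5203.0 m/s

5203.0


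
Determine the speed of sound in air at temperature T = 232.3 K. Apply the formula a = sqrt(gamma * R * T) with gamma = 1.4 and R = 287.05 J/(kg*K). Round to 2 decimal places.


Step 1: gamma * R * T = 1.4 * 287.05 * 232.3 = 93354.401
Step 2: a = sqrt(93354.401) = 305.54 m/s

305.54


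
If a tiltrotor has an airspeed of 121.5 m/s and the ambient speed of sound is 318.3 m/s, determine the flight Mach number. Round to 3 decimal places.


Step 1: M = V / a = 121.5 / 318.3
Step 2: M = 0.382

0.382


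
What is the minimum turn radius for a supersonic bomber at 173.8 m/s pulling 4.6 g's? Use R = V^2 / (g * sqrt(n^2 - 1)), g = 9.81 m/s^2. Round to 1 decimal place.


Step 1: V^2 = 173.8^2 = 30206.44
Step 2: n^2 - 1 = 4.6^2 - 1 = 20.16
Step 3: sqrt(20.16) = 4.489989
Step 4: R = 30206.44 / (9.81 * 4.489989) = 685.8 m

685.8


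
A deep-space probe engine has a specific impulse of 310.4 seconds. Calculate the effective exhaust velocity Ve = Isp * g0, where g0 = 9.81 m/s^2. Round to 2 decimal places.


Step 1: Ve = Isp * g0 = 310.4 * 9.81
Step 2: Ve = 3045.02 m/s

3045.02


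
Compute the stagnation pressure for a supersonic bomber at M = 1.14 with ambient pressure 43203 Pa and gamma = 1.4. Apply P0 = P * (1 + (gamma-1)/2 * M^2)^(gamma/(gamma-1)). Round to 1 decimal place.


Step 1: (gamma-1)/2 * M^2 = 0.2 * 1.2996 = 0.25992
Step 2: 1 + 0.25992 = 1.25992
Step 3: Exponent gamma/(gamma-1) = 3.5
Step 4: P0 = 43203 * 1.25992^3.5 = 96987.2 Pa

96987.2


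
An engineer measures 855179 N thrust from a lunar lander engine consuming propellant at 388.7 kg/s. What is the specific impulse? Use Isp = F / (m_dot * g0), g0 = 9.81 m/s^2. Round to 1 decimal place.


Step 1: m_dot * g0 = 388.7 * 9.81 = 3813.15
Step 2: Isp = 855179 / 3813.15 = 224.3 s

224.3


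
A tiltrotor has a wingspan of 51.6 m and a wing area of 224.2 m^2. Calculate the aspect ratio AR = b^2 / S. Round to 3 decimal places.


Step 1: b^2 = 51.6^2 = 2662.56
Step 2: AR = 2662.56 / 224.2 = 11.876

11.876


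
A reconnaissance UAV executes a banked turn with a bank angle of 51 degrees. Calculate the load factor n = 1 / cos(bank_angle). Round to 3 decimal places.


Step 1: Convert 51 degrees to radians = 0.890118
Step 2: cos(51 deg) = 0.62932
Step 3: n = 1 / 0.62932 = 1.589

1.589


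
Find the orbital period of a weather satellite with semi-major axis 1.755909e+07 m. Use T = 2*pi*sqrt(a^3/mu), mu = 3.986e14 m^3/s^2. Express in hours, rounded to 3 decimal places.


Step 1: a^3 / mu = 5.413847e+21 / 3.986e14 = 1.358216e+07
Step 2: sqrt(1.358216e+07) = 3685.3977 s
Step 3: T = 2*pi * 3685.3977 = 23156.04 s
Step 4: T in hours = 23156.04 / 3600 = 6.432 hours

6.432


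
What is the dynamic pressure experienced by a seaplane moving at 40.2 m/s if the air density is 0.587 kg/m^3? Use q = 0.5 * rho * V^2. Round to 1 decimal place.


Step 1: V^2 = 40.2^2 = 1616.04
Step 2: q = 0.5 * 0.587 * 1616.04
Step 3: q = 474.3 Pa

474.3


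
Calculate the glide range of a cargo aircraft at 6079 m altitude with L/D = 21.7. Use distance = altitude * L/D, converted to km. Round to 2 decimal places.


Step 1: Glide distance = altitude * L/D = 6079 * 21.7 = 131914.3 m
Step 2: Convert to km: 131914.3 / 1000 = 131.91 km

131.91


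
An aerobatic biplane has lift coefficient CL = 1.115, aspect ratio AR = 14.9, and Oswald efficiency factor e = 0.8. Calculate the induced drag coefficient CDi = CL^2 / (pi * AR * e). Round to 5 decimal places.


Step 1: CL^2 = 1.115^2 = 1.243225
Step 2: pi * AR * e = 3.14159 * 14.9 * 0.8 = 37.447784
Step 3: CDi = 1.243225 / 37.447784 = 0.03320

0.03320


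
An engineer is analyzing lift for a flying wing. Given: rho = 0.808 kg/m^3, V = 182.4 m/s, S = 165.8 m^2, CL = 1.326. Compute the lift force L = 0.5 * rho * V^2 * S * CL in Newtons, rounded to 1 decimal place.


Step 1: Calculate dynamic pressure q = 0.5 * 0.808 * 182.4^2 = 0.5 * 0.808 * 33269.76 = 13440.983 Pa
Step 2: Multiply by wing area and lift coefficient: L = 13440.983 * 165.8 * 1.326
Step 3: L = 2228514.988 * 1.326 = 2955010.9 N

2955010.9


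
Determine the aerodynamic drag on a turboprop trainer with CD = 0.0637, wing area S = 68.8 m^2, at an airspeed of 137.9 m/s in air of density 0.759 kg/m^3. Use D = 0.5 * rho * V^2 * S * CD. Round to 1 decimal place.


Step 1: Dynamic pressure q = 0.5 * 0.759 * 137.9^2 = 7216.7276 Pa
Step 2: Drag D = q * S * CD = 7216.7276 * 68.8 * 0.0637
Step 3: D = 31627.7 N

31627.7


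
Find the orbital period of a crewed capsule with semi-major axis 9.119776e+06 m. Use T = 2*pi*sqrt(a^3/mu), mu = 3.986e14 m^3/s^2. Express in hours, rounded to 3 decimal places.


Step 1: a^3 / mu = 7.584946e+20 / 3.986e14 = 1.902897e+06
Step 2: sqrt(1.902897e+06) = 1379.4552 s
Step 3: T = 2*pi * 1379.4552 = 8667.37 s
Step 4: T in hours = 8667.37 / 3600 = 2.408 hours

2.408


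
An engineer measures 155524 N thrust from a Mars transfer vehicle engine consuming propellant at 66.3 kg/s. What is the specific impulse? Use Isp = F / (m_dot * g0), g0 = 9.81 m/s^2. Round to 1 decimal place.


Step 1: m_dot * g0 = 66.3 * 9.81 = 650.4
Step 2: Isp = 155524 / 650.4 = 239.1 s

239.1


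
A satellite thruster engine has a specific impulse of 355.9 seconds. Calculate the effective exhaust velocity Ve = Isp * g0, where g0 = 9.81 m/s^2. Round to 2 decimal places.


Step 1: Ve = Isp * g0 = 355.9 * 9.81
Step 2: Ve = 3491.38 m/s

3491.38


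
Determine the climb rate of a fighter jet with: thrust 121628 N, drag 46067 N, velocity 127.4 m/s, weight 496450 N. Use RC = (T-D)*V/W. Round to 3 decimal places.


Step 1: Excess thrust = T - D = 121628 - 46067 = 75561 N
Step 2: Excess power = 75561 * 127.4 = 9626471.4 W
Step 3: RC = 9626471.4 / 496450 = 19.391 m/s

19.391


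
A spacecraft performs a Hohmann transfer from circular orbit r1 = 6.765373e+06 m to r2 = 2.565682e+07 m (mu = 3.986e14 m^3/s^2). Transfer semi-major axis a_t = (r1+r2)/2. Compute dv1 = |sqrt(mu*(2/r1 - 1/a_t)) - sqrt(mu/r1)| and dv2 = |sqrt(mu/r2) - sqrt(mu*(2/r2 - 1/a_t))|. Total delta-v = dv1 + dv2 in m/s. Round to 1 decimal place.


Step 1: Transfer semi-major axis a_t = (6.765373e+06 + 2.565682e+07) / 2 = 1.621110e+07 m
Step 2: v1 (circular at r1) = sqrt(mu/r1) = 7675.78 m/s
Step 3: v_t1 = sqrt(mu*(2/r1 - 1/a_t)) = 9656.46 m/s
Step 4: dv1 = |9656.46 - 7675.78| = 1980.68 m/s
Step 5: v2 (circular at r2) = 3941.55 m/s, v_t2 = 2546.28 m/s
Step 6: dv2 = |3941.55 - 2546.28| = 1395.27 m/s
Step 7: Total delta-v = 1980.68 + 1395.27 = 3375.9 m/s

3375.9


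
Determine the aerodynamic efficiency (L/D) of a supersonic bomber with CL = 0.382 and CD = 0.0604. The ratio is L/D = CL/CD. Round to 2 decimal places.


Step 1: L/D = CL / CD = 0.382 / 0.0604
Step 2: L/D = 6.32

6.32


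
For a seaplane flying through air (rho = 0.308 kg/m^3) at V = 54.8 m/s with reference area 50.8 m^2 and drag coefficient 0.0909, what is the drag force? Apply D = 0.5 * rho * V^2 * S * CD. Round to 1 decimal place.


Step 1: Dynamic pressure q = 0.5 * 0.308 * 54.8^2 = 462.4682 Pa
Step 2: Drag D = q * S * CD = 462.4682 * 50.8 * 0.0909
Step 3: D = 2135.5 N

2135.5


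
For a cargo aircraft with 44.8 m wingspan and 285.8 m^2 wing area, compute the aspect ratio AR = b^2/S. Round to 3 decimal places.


Step 1: b^2 = 44.8^2 = 2007.04
Step 2: AR = 2007.04 / 285.8 = 7.023

7.023


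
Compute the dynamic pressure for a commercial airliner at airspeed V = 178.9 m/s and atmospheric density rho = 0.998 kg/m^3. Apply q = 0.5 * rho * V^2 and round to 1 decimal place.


Step 1: V^2 = 178.9^2 = 32005.21
Step 2: q = 0.5 * 0.998 * 32005.21
Step 3: q = 15970.6 Pa

15970.6


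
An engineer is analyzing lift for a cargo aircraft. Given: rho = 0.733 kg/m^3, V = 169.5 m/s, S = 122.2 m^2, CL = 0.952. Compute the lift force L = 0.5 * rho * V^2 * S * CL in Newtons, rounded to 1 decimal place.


Step 1: Calculate dynamic pressure q = 0.5 * 0.733 * 169.5^2 = 0.5 * 0.733 * 28730.25 = 10529.6366 Pa
Step 2: Multiply by wing area and lift coefficient: L = 10529.6366 * 122.2 * 0.952
Step 3: L = 1286721.5956 * 0.952 = 1224959.0 N

1224959.0


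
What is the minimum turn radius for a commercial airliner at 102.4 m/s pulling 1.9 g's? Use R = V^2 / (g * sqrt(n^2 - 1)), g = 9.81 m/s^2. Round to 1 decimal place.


Step 1: V^2 = 102.4^2 = 10485.76
Step 2: n^2 - 1 = 1.9^2 - 1 = 2.61
Step 3: sqrt(2.61) = 1.615549
Step 4: R = 10485.76 / (9.81 * 1.615549) = 661.6 m

661.6


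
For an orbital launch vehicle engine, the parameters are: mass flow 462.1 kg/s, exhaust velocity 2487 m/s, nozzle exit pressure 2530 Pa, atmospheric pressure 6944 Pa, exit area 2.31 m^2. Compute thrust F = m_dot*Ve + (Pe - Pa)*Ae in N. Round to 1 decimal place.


Step 1: Momentum thrust = m_dot * Ve = 462.1 * 2487 = 1149242.7 N
Step 2: Pressure thrust = (Pe - Pa) * Ae = (2530 - 6944) * 2.31 = -10196.34 N
Step 3: Total thrust F = 1149242.7 + -10196.34 = 1139046.4 N

1139046.4


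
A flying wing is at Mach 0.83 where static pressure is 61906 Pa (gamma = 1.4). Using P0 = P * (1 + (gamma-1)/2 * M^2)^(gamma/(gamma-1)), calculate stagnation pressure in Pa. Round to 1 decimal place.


Step 1: (gamma-1)/2 * M^2 = 0.2 * 0.6889 = 0.13778
Step 2: 1 + 0.13778 = 1.13778
Step 3: Exponent gamma/(gamma-1) = 3.5
Step 4: P0 = 61906 * 1.13778^3.5 = 97260.6 Pa

97260.6


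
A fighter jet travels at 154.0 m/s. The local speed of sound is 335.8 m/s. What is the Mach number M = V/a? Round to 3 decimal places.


Step 1: M = V / a = 154.0 / 335.8
Step 2: M = 0.459

0.459


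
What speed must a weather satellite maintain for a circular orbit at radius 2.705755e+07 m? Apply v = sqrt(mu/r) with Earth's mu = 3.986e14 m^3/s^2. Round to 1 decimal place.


Step 1: mu / r = 3.986e14 / 2.705755e+07 = 14731562.9094
Step 2: v = sqrt(14731562.9094) = 3838.2 m/s

3838.2


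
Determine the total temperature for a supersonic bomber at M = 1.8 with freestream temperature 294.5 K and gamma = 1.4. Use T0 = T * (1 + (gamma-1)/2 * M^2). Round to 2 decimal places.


Step 1: (gamma-1)/2 = 0.2
Step 2: M^2 = 3.24
Step 3: 1 + 0.2 * 3.24 = 1.648
Step 4: T0 = 294.5 * 1.648 = 485.34 K

485.34


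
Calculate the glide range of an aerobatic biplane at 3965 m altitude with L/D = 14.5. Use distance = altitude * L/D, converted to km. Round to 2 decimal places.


Step 1: Glide distance = altitude * L/D = 3965 * 14.5 = 57492.5 m
Step 2: Convert to km: 57492.5 / 1000 = 57.49 km

57.49
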